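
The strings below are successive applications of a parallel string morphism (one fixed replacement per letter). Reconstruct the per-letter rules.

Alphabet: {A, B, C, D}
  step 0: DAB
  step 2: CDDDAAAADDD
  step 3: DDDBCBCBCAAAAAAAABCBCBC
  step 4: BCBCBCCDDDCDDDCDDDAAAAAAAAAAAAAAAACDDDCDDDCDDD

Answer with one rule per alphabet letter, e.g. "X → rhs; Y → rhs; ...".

  step 3 ⇒ step 4: DDDBCBCBCAAAAAAAABCBCBC ⇒ BC·BC·BC·C·DDD·C·DDD·C·DDD·AA·AA·AA·AA·AA·AA·AA·AA·C·DDD·C·DDD·C·DDD
    A ↦ AA
    B ↦ C
    C ↦ DDD
    D ↦ BC

A->AA, B->C, C->DDD, D->BC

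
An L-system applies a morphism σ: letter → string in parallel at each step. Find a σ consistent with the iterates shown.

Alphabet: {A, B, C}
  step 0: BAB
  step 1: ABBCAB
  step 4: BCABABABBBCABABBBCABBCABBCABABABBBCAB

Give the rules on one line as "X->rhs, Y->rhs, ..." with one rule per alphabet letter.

  step 0 ⇒ step 1: BAB ⇒ AB·BC·AB
    A ↦ BC
    B ↦ AB
    C ↦ B  (constrained at step 1)

A->BC, B->AB, C->B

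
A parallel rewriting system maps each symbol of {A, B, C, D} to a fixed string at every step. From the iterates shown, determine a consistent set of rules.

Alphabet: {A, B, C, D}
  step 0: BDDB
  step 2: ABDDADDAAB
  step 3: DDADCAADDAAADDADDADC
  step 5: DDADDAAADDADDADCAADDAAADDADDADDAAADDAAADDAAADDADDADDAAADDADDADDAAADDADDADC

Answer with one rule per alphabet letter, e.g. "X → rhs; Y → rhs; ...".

  step 2 ⇒ step 3: ABDDADDAAB ⇒ DDA·DC·A·A·DDA·A·A·DDA·DDA·DC
    A ↦ DDA
    B ↦ DC
    D ↦ A
    C ↦ B  (constrained at step 3)

A->DDA, B->DC, C->B, D->A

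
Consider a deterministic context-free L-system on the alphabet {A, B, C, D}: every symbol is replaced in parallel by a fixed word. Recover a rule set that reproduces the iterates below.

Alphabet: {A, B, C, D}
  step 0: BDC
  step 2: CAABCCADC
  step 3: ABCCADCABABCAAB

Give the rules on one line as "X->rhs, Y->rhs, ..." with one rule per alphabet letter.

A->C, B->ADC, C->AB, D->A

  step 2 ⇒ step 3: CAABCCADC ⇒ AB·C·C·ADC·AB·AB·C·A·AB
    A ↦ C
    B ↦ ADC
    C ↦ AB
    D ↦ A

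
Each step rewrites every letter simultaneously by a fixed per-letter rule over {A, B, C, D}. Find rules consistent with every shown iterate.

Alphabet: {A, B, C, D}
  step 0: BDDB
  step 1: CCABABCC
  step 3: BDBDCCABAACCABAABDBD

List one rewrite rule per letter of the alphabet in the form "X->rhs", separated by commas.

  step 0 ⇒ step 1: BDDB ⇒ CC·AB·AB·CC
    B ↦ CC
    D ↦ AB
    A ↦ BD  (constrained at step 1)
    C ↦ A  (constrained at step 1)

A->BD, B->CC, C->A, D->AB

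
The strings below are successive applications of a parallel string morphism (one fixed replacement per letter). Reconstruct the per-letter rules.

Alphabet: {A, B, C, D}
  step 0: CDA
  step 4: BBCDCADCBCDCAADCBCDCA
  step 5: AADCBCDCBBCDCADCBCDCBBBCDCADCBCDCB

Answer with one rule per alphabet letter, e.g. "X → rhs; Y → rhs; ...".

A->B, B->A, C->DC, D->BC

  step 4 ⇒ step 5: BBCDCADCBCDCAADCBCDCA ⇒ A·A·DC·BC·DC·B·BC·DC·A·DC·BC·DC·B·B·BC·DC·A·DC·BC·DC·B
    A ↦ B
    B ↦ A
    C ↦ DC
    D ↦ BC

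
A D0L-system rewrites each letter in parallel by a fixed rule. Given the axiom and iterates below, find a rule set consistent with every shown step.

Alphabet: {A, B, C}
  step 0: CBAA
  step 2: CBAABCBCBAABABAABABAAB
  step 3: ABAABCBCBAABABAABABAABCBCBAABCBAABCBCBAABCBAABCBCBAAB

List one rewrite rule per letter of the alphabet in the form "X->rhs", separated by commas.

A->CB, B->AAB, C->AB

  step 2 ⇒ step 3: CBAABCBCBAABABAABABAAB ⇒ AB·AAB·CB·CB·AAB·AB·AAB·AB·AAB·CB·CB·AAB·CB·AAB·CB·CB·AAB·CB·AAB·CB·CB·AAB
    A ↦ CB
    B ↦ AAB
    C ↦ AB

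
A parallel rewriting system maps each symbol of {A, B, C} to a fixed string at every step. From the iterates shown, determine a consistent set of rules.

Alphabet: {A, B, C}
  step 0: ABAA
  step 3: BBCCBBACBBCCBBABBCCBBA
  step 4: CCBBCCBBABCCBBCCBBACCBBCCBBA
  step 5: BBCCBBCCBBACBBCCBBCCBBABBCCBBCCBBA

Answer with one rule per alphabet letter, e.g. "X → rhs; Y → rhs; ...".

  step 4 ⇒ step 5: CCBBCCBBABCCBBCCBBACCBBCCBBA ⇒ B·B·C·C·B·B·C·C·BBA·C·B·B·C·C·B·B·C·C·BBA·B·B·C·C·B·B·C·C·BBA
    A ↦ BBA
    B ↦ C
    C ↦ B

A->BBA, B->C, C->B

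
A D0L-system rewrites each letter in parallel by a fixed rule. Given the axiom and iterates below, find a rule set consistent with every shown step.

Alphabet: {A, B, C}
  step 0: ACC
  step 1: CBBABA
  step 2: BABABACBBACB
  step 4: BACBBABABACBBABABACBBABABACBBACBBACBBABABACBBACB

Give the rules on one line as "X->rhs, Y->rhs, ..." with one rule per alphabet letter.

  step 1 ⇒ step 2: CBBABA ⇒ BA·BA·BA·CB·BA·CB
    A ↦ CB
    B ↦ BA
    C ↦ BA

A->CB, B->BA, C->BA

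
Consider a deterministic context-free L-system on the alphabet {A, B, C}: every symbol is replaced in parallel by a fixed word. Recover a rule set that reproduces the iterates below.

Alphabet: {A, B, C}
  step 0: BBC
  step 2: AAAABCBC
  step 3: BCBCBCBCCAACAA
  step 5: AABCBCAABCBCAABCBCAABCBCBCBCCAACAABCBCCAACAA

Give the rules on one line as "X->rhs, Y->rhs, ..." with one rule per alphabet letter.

  step 2 ⇒ step 3: AAAABCBC ⇒ BC·BC·BC·BC·C·AA·C·AA
    A ↦ BC
    B ↦ C
    C ↦ AA

A->BC, B->C, C->AA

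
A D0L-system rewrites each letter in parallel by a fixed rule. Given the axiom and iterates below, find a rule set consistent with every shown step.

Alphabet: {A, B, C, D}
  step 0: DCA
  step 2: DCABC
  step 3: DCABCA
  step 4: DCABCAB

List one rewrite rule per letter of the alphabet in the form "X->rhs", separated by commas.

A->B, B->C, C->A, D->DC

  step 3 ⇒ step 4: DCABCA ⇒ DC·A·B·C·A·B
    A ↦ B
    B ↦ C
    C ↦ A
    D ↦ DC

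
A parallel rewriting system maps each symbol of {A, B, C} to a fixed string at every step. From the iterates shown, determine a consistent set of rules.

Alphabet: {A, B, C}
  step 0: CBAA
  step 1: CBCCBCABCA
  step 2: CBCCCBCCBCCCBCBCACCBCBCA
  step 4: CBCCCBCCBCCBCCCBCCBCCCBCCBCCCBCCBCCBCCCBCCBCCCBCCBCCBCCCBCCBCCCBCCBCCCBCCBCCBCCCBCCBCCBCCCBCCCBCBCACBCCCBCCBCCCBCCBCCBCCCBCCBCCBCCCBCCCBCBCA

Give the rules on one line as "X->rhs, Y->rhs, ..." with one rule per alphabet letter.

  step 1 ⇒ step 2: CBCCBCABCA ⇒ CBC·C·CBC·CBC·C·CBC·BCA·C·CBC·BCA
    A ↦ BCA
    B ↦ C
    C ↦ CBC

A->BCA, B->C, C->CBC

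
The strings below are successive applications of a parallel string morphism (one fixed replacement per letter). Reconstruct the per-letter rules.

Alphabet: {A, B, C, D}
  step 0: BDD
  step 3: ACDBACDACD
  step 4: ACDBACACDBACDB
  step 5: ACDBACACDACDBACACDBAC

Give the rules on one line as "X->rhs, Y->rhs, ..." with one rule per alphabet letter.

A->AC, B->AC, C->D, D->B

  step 4 ⇒ step 5: ACDBACACDBACDB ⇒ AC·D·B·AC·AC·D·AC·D·B·AC·AC·D·B·AC
    A ↦ AC
    B ↦ AC
    C ↦ D
    D ↦ B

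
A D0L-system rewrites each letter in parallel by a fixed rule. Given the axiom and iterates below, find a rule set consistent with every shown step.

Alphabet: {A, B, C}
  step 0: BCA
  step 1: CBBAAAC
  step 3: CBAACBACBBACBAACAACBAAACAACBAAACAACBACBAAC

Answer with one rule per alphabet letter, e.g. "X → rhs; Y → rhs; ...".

  step 0 ⇒ step 1: BCA ⇒ CB·BA·AAC
    A ↦ AAC
    B ↦ CB
    C ↦ BA

A->AAC, B->CB, C->BA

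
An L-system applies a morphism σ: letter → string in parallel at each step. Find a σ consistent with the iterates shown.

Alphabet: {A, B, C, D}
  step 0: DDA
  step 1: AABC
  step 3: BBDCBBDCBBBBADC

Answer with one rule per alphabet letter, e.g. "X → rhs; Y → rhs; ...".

A->BC, B->BB, C->DC, D->A

  step 0 ⇒ step 1: DDA ⇒ A·A·BC
    A ↦ BC
    D ↦ A
    B ↦ BB  (constrained at step 1)
    C ↦ DC  (constrained at step 1)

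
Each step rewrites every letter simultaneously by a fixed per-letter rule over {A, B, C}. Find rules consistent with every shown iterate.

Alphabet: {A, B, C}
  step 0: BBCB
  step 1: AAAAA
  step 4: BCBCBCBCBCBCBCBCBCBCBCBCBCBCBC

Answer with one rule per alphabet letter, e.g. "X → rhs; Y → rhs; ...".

  step 0 ⇒ step 1: BBCB ⇒ A·A·AA·A
    B ↦ A
    C ↦ AA
    A ↦ BC  (constrained at step 1)

A->BC, B->A, C->AA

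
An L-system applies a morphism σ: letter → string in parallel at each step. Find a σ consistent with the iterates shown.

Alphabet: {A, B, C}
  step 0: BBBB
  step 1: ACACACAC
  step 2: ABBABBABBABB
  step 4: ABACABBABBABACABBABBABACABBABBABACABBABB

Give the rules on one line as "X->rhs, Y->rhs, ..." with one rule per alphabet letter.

A->AB, B->AC, C->B

  step 1 ⇒ step 2: ACACACAC ⇒ AB·B·AB·B·AB·B·AB·B
    A ↦ AB
    C ↦ B
  step 0 ⇒ step 1: BBBB ⇒ AC·AC·AC·AC
    B ↦ AC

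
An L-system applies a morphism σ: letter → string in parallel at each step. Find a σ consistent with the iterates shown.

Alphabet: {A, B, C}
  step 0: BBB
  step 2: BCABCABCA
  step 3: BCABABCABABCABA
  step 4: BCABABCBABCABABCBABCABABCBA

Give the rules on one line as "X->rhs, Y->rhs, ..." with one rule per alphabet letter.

A->BA, B->BC, C->A

  step 3 ⇒ step 4: BCABABCABABCABA ⇒ BC·A·BA·BC·BA·BC·A·BA·BC·BA·BC·A·BA·BC·BA
    A ↦ BA
    B ↦ BC
    C ↦ A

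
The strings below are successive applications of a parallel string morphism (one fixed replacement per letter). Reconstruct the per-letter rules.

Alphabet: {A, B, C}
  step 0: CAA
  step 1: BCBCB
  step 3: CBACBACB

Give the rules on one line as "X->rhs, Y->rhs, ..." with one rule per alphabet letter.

A->CB, B->A, C->B

  step 0 ⇒ step 1: CAA ⇒ B·CB·CB
    A ↦ CB
    C ↦ B
    B ↦ A  (constrained at step 1)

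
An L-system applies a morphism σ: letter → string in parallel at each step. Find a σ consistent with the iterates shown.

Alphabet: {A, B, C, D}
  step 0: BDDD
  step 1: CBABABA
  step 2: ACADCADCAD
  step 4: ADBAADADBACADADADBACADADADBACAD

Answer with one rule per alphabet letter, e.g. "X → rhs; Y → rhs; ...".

A->AD, B->C, C->A, D->BA

  step 1 ⇒ step 2: CBABABA ⇒ A·C·AD·C·AD·C·AD
    A ↦ AD
    B ↦ C
    C ↦ A
  step 0 ⇒ step 1: BDDD ⇒ C·BA·BA·BA
    D ↦ BA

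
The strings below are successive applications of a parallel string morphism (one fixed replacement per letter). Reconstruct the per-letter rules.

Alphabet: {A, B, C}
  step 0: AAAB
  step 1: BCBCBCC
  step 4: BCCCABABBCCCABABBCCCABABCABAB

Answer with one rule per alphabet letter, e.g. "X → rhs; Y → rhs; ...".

  step 0 ⇒ step 1: AAAB ⇒ BC·BC·BC·C
    A ↦ BC
    B ↦ C
    C ↦ AB  (constrained at step 1)

A->BC, B->C, C->AB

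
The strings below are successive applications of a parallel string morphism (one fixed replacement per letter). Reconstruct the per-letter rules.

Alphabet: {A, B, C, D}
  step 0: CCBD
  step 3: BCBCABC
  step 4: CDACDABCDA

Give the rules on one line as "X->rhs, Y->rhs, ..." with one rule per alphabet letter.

A->B, B->C, C->DA, D->A

  step 3 ⇒ step 4: BCBCABC ⇒ C·DA·C·DA·B·C·DA
    A ↦ B
    B ↦ C
    C ↦ DA
    D ↦ A  (constrained at step 0)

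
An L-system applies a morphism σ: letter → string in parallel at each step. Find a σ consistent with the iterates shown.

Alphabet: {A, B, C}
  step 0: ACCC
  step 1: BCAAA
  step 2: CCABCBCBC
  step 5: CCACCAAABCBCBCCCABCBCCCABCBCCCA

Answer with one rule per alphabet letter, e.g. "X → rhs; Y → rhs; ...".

A->BC, B->CC, C->A

  step 1 ⇒ step 2: BCAAA ⇒ CC·A·BC·BC·BC
    A ↦ BC
    B ↦ CC
    C ↦ A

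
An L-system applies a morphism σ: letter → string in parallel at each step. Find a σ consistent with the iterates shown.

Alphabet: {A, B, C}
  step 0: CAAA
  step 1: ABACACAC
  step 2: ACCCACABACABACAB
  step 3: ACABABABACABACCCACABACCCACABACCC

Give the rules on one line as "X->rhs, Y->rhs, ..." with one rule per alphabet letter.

  step 2 ⇒ step 3: ACCCACABACABACAB ⇒ AC·AB·AB·AB·AC·AB·AC·CC·AC·AB·AC·CC·AC·AB·AC·CC
    A ↦ AC
    B ↦ CC
    C ↦ AB

A->AC, B->CC, C->AB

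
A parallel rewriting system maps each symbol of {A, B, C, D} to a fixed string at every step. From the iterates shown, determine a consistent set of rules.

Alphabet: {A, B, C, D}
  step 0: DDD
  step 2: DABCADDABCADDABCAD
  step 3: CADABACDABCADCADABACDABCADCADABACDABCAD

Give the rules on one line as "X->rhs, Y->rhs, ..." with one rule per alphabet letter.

  step 2 ⇒ step 3: DABCADDABCADDABCAD ⇒ CAD·AB·AC·D·AB·CAD·CAD·AB·AC·D·AB·CAD·CAD·AB·AC·D·AB·CAD
    A ↦ AB
    B ↦ AC
    C ↦ D
    D ↦ CAD

A->AB, B->AC, C->D, D->CAD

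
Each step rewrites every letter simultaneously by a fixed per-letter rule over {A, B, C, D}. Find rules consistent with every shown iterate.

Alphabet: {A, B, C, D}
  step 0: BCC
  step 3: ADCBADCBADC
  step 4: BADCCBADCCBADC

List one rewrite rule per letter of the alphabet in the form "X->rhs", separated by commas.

A->B, B->C, C->DC, D->A

  step 3 ⇒ step 4: ADCBADCBADC ⇒ B·A·DC·C·B·A·DC·C·B·A·DC
    A ↦ B
    B ↦ C
    C ↦ DC
    D ↦ A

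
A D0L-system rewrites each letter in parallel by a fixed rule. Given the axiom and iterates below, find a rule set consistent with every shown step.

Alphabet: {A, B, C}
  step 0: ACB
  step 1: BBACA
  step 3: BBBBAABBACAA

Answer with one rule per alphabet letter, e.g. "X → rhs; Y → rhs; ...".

A->BB, B->A, C->AC

  step 0 ⇒ step 1: ACB ⇒ BB·AC·A
    A ↦ BB
    B ↦ A
    C ↦ AC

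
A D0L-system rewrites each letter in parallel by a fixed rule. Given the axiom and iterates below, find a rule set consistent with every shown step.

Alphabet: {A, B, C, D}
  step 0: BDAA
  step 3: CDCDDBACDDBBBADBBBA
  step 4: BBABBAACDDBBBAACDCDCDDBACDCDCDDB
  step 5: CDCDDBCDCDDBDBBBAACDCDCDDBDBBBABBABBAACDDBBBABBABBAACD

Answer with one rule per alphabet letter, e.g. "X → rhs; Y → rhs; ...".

A->DB, B->CD, C->BB, D->A

  step 4 ⇒ step 5: BBABBAACDDBBBAACDCDCDDBACDCDCDDB ⇒ CD·CD·DB·CD·CD·DB·DB·BB·A·A·CD·CD·CD·DB·DB·BB·A·BB·A·BB·A·A·CD·DB·BB·A·BB·A·BB·A·A·CD
    A ↦ DB
    B ↦ CD
    C ↦ BB
    D ↦ A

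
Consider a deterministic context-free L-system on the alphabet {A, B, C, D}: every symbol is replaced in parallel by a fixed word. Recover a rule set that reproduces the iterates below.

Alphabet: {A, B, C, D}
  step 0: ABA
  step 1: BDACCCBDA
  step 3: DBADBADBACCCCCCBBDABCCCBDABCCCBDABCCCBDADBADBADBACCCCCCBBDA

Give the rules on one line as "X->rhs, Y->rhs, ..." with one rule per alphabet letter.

  step 0 ⇒ step 1: ABA ⇒ BDA·CCC·BDA
    A ↦ BDA
    B ↦ CCC
    C ↦ DBA  (constrained at step 1)
    D ↦ B  (constrained at step 1)

A->BDA, B->CCC, C->DBA, D->B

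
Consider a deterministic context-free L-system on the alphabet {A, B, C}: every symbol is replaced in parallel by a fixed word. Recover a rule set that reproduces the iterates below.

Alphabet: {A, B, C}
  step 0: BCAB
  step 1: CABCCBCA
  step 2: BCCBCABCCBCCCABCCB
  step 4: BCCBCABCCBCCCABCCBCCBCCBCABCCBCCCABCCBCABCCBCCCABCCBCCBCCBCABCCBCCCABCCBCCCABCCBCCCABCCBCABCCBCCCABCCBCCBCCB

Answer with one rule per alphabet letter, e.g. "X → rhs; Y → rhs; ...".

  step 1 ⇒ step 2: CABCCBCA ⇒ BCC·B·CA·BCC·BCC·CA·BCC·B
    A ↦ B
    B ↦ CA
    C ↦ BCC

A->B, B->CA, C->BCC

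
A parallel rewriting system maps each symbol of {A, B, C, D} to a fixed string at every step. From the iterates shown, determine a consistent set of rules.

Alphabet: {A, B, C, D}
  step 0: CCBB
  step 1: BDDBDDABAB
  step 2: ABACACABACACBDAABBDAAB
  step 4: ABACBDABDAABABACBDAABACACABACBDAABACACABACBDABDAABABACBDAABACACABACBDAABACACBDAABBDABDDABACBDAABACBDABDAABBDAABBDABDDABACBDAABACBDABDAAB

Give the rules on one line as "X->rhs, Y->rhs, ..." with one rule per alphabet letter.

A->BDA, B->AB, C->BDD, D->AC

  step 1 ⇒ step 2: BDDBDDABAB ⇒ AB·AC·AC·AB·AC·AC·BDA·AB·BDA·AB
    A ↦ BDA
    B ↦ AB
    D ↦ AC
  step 0 ⇒ step 1: CCBB ⇒ BDD·BDD·AB·AB
    C ↦ BDD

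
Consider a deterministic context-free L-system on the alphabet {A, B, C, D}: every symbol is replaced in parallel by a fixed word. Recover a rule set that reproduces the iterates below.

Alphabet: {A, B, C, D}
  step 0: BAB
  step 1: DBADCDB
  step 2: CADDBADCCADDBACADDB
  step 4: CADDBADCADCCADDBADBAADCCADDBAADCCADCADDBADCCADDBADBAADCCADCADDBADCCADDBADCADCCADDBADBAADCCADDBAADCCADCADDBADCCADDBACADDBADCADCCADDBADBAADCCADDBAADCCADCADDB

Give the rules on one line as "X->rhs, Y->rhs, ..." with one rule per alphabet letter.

  step 1 ⇒ step 2: DBADCDB ⇒ CAD·DB·ADC·CAD·DBA·CAD·DB
    A ↦ ADC
    B ↦ DB
    C ↦ DBA
    D ↦ CAD

A->ADC, B->DB, C->DBA, D->CAD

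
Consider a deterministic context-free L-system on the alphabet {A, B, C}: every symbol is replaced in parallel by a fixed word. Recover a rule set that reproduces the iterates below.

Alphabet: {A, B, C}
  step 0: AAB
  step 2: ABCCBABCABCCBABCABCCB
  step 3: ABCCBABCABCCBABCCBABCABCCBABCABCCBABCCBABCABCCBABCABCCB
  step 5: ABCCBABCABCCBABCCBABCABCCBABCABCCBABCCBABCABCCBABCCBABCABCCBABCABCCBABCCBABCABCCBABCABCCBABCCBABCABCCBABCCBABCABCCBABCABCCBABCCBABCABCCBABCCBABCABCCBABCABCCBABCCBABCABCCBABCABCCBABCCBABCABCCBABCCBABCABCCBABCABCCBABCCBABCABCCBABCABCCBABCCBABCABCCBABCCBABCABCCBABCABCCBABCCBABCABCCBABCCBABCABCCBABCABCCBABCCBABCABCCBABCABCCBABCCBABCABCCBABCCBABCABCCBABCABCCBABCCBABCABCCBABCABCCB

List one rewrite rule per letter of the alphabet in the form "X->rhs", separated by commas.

  step 2 ⇒ step 3: ABCCBABCABCCBABCABCCB ⇒ ABC·CB·ABC·ABC·CB·ABC·CB·ABC·ABC·CB·ABC·ABC·CB·ABC·CB·ABC·ABC·CB·ABC·ABC·CB
    A ↦ ABC
    B ↦ CB
    C ↦ ABC

A->ABC, B->CB, C->ABC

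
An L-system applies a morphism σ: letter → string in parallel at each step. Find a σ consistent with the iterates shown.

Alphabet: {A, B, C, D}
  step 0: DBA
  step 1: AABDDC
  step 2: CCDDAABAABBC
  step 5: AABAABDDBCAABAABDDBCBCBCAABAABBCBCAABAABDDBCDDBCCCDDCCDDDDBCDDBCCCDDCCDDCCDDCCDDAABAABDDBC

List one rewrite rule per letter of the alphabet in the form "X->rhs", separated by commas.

  step 1 ⇒ step 2: AABDDC ⇒ C·C·DD·AAB·AAB·BC
    A ↦ C
    B ↦ DD
    C ↦ BC
    D ↦ AAB

A->C, B->DD, C->BC, D->AAB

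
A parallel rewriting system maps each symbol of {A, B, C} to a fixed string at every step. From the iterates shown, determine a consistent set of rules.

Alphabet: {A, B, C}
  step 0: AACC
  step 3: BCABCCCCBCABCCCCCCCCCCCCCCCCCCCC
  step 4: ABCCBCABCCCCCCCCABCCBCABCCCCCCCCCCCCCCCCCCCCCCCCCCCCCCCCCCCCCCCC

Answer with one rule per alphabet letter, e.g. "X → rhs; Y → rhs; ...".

A->BC, B->AB, C->CC

  step 3 ⇒ step 4: BCABCCCCBCABCCCCCCCCCCCCCCCCCCCC ⇒ AB·CC·BC·AB·CC·CC·CC·CC·AB·CC·BC·AB·CC·CC·CC·CC·CC·CC·CC·CC·CC·CC·CC·CC·CC·CC·CC·CC·CC·CC·CC·CC
    A ↦ BC
    B ↦ AB
    C ↦ CC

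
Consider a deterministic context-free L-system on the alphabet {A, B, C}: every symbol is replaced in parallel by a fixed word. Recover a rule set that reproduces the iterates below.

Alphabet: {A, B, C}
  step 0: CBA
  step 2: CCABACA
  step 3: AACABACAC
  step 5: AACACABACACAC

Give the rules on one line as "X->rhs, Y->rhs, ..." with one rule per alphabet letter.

  step 2 ⇒ step 3: CCABACA ⇒ A·A·C·ABA·C·A·C
    A ↦ C
    B ↦ ABA
    C ↦ A

A->C, B->ABA, C->A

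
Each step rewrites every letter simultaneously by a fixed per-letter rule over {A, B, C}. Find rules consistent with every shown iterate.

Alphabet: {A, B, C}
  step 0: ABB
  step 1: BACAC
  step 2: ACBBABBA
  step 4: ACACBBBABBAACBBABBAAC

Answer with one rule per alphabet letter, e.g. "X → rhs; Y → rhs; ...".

  step 1 ⇒ step 2: BACAC ⇒ AC·B·BA·B·BA
    A ↦ B
    B ↦ AC
    C ↦ BA

A->B, B->AC, C->BA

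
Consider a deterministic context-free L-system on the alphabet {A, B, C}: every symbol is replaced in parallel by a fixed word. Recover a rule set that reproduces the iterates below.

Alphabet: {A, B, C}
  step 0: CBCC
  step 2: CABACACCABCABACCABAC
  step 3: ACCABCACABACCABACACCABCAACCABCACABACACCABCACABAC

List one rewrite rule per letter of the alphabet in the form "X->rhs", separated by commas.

  step 2 ⇒ step 3: CABACACCABCABACCABAC ⇒ AC·CAB·CA·CAB·AC·CAB·AC·AC·CAB·CA·AC·CAB·CA·CAB·AC·AC·CAB·CA·CAB·AC
    A ↦ CAB
    B ↦ CA
    C ↦ AC

A->CAB, B->CA, C->AC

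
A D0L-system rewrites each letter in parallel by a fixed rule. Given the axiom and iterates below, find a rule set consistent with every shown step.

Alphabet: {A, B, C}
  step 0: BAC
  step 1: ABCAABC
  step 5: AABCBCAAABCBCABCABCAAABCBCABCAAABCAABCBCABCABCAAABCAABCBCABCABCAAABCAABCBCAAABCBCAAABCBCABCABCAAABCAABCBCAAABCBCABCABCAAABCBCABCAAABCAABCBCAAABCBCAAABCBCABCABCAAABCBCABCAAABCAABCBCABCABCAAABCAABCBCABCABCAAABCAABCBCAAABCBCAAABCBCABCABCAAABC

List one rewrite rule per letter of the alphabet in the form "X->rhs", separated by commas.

A->BCA, B->A, C->ABC

  step 0 ⇒ step 1: BAC ⇒ A·BCA·ABC
    A ↦ BCA
    B ↦ A
    C ↦ ABC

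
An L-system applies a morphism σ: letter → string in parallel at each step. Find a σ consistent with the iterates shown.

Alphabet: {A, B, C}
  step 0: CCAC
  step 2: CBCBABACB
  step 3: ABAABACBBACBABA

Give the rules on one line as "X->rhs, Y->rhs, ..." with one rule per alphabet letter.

A->CB, B->BA, C->A

  step 2 ⇒ step 3: CBCBABACB ⇒ A·BA·A·BA·CB·BA·CB·A·BA
    A ↦ CB
    B ↦ BA
    C ↦ A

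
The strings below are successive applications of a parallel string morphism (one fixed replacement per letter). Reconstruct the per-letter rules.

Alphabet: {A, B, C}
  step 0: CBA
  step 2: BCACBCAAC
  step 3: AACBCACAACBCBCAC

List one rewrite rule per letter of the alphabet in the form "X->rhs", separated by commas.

  step 2 ⇒ step 3: BCACBCAAC ⇒ A·AC·BC·AC·A·AC·BC·BC·AC
    A ↦ BC
    B ↦ A
    C ↦ AC

A->BC, B->A, C->AC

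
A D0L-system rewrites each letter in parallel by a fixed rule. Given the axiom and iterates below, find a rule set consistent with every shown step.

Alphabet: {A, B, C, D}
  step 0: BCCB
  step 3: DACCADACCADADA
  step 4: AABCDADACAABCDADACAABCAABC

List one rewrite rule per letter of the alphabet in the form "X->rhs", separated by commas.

A->C, B->A, C->DA, D->AAB

  step 3 ⇒ step 4: DACCADACCADADA ⇒ AAB·C·DA·DA·C·AAB·C·DA·DA·C·AAB·C·AAB·C
    A ↦ C
    C ↦ DA
    D ↦ AAB
    B ↦ A  (constrained at step 0)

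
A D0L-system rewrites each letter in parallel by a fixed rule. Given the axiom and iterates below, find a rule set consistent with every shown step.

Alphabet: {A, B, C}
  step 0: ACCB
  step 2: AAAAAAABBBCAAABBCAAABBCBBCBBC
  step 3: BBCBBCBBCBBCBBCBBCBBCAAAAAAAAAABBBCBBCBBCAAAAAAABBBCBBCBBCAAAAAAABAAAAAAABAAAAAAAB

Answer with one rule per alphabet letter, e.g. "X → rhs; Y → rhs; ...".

  step 2 ⇒ step 3: AAAAAAABBBCAAABBCAAABBCBBCBBC ⇒ BBC·BBC·BBC·BBC·BBC·BBC·BBC·AAA·AAA·AAA·AB·BBC·BBC·BBC·AAA·AAA·AB·BBC·BBC·BBC·AAA·AAA·AB·AAA·AAA·AB·AAA·AAA·AB
    A ↦ BBC
    B ↦ AAA
    C ↦ AB

A->BBC, B->AAA, C->AB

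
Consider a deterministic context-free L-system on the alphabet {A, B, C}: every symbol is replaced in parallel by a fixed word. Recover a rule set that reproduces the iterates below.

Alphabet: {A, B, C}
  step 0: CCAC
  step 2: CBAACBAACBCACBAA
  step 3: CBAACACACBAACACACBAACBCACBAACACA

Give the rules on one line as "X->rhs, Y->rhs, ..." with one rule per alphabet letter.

  step 2 ⇒ step 3: CBAACBAACBCACBAA ⇒ CB·AA·CA·CA·CB·AA·CA·CA·CB·AA·CB·CA·CB·AA·CA·CA
    A ↦ CA
    B ↦ AA
    C ↦ CB

A->CA, B->AA, C->CB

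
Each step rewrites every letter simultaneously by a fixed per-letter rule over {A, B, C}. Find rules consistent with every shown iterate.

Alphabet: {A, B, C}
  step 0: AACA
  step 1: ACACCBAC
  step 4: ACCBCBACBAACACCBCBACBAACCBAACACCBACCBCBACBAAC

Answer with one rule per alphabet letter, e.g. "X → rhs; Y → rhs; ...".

  step 0 ⇒ step 1: AACA ⇒ AC·AC·CB·AC
    A ↦ AC
    C ↦ CB
    B ↦ A  (constrained at step 1)

A->AC, B->A, C->CB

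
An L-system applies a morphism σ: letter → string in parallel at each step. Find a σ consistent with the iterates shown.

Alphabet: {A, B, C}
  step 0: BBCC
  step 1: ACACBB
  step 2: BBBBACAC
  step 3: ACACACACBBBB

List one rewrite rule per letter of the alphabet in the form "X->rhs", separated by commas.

  step 2 ⇒ step 3: BBBBACAC ⇒ AC·AC·AC·AC·B·B·B·B
    A ↦ B
    B ↦ AC
    C ↦ B

A->B, B->AC, C->B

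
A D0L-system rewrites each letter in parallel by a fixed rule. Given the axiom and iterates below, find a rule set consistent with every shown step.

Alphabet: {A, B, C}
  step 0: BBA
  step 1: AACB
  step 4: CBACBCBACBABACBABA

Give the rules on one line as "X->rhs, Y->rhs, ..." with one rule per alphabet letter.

  step 0 ⇒ step 1: BBA ⇒ A·A·CB
    A ↦ CB
    B ↦ A
    C ↦ AB  (constrained at step 1)

A->CB, B->A, C->AB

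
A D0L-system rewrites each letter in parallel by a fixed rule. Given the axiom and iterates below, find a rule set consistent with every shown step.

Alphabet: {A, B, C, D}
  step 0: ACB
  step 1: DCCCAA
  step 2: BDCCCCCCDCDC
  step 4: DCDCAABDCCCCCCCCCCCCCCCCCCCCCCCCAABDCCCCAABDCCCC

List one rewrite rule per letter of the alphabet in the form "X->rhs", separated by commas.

  step 1 ⇒ step 2: DCCCAA ⇒ BD·CC·CC·CC·DC·DC
    A ↦ DC
    C ↦ CC
    D ↦ BD
  step 0 ⇒ step 1: ACB ⇒ DC·CC·AA
    B ↦ AA

A->DC, B->AA, C->CC, D->BD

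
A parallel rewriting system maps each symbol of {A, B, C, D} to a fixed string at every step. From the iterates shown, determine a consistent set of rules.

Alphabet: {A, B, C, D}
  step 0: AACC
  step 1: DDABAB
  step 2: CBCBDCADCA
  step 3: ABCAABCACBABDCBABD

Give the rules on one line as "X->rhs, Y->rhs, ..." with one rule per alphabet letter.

A->D, B->CA, C->AB, D->CB

  step 2 ⇒ step 3: CBCBDCADCA ⇒ AB·CA·AB·CA·CB·AB·D·CB·AB·D
    A ↦ D
    B ↦ CA
    C ↦ AB
    D ↦ CB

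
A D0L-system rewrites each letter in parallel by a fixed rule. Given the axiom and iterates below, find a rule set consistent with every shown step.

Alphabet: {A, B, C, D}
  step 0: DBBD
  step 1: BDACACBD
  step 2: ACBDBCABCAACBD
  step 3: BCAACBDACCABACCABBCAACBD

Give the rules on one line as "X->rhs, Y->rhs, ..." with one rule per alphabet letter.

  step 2 ⇒ step 3: ACBDBCABCAACBD ⇒ B·CA·AC·BD·AC·CA·B·AC·CA·B·B·CA·AC·BD
    A ↦ B
    B ↦ AC
    C ↦ CA
    D ↦ BD

A->B, B->AC, C->CA, D->BD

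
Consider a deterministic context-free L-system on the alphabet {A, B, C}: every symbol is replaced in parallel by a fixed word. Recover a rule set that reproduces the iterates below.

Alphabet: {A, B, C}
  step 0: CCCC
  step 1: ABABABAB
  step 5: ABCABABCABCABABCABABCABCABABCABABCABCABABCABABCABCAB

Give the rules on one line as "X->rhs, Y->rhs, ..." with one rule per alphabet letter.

  step 0 ⇒ step 1: CCCC ⇒ AB·AB·AB·AB
    C ↦ AB
    A ↦ AB  (constrained at step 1)
    B ↦ C  (constrained at step 1)

A->AB, B->C, C->AB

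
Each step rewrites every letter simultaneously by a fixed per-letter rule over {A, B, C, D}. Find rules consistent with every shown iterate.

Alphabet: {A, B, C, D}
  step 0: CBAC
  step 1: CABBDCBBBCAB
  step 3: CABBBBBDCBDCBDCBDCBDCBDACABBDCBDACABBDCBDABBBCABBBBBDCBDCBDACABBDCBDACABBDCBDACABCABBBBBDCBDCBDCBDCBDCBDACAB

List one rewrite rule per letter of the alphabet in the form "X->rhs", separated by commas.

A->BBB, B->BDC, C->CAB, D->BDA

  step 0 ⇒ step 1: CBAC ⇒ CAB·BDC·BBB·CAB
    A ↦ BBB
    B ↦ BDC
    C ↦ CAB
    D ↦ BDA  (constrained at step 1)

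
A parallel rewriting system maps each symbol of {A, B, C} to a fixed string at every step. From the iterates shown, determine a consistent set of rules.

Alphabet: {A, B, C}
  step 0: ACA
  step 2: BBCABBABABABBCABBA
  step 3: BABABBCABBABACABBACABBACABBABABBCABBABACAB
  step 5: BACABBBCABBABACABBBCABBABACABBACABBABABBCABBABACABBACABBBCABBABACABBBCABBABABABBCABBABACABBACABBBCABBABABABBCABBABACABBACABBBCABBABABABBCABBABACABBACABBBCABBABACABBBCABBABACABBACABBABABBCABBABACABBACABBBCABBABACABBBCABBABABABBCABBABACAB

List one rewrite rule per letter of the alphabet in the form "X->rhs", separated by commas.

  step 2 ⇒ step 3: BBCABBABABABBCABBA ⇒ BA·BA·BB·CAB·BA·BA·CAB·BA·CAB·BA·CAB·BA·BA·BB·CAB·BA·BA·CAB
    A ↦ CAB
    B ↦ BA
    C ↦ BB

A->CAB, B->BA, C->BB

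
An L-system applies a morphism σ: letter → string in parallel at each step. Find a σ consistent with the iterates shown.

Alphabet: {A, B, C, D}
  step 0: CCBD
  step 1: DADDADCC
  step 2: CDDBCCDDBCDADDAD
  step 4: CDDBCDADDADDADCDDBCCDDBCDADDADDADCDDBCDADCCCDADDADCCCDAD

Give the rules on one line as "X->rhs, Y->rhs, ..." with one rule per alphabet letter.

  step 1 ⇒ step 2: DADDADCC ⇒ C·DDB·C·C·DDB·C·DAD·DAD
    A ↦ DDB
    C ↦ DAD
    D ↦ C
  step 0 ⇒ step 1: CCBD ⇒ DAD·DAD·C·C
    B ↦ C

A->DDB, B->C, C->DAD, D->C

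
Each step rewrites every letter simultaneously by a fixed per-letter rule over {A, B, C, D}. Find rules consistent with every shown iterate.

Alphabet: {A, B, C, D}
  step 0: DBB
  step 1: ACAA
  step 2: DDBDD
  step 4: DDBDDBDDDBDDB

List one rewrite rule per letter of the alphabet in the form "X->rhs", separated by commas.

  step 1 ⇒ step 2: ACAA ⇒ D·DB·D·D
    A ↦ D
    C ↦ DB
  step 0 ⇒ step 1: DBB ⇒ AC·A·A
    B ↦ A
  step 0 ⇒ step 1: DBB ⇒ AC·A·A
    D ↦ AC

A->D, B->A, C->DB, D->AC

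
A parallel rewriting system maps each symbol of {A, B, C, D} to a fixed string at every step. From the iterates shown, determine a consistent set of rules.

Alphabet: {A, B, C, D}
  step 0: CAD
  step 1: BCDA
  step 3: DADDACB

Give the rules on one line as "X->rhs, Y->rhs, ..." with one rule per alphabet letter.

A->C, B->D, C->B, D->DA

  step 0 ⇒ step 1: CAD ⇒ B·C·DA
    A ↦ C
    C ↦ B
    D ↦ DA
    B ↦ D  (constrained at step 1)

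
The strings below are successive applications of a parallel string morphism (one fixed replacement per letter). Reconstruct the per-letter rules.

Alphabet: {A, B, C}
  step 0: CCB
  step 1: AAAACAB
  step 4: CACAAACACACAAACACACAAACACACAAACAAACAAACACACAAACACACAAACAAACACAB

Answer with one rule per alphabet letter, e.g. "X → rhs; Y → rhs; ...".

  step 0 ⇒ step 1: CCB ⇒ AA·AA·CAB
    B ↦ CAB
    C ↦ AA
    A ↦ CA  (constrained at step 1)

A->CA, B->CAB, C->AA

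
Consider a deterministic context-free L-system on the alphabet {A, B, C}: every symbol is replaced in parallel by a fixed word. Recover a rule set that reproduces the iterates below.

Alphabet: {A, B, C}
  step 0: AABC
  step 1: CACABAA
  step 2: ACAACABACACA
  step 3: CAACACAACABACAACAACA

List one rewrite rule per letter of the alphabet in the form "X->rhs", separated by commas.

  step 2 ⇒ step 3: ACAACABACACA ⇒ CA·A·CA·CA·A·CA·BA·CA·A·CA·A·CA
    A ↦ CA
    B ↦ BA
    C ↦ A

A->CA, B->BA, C->A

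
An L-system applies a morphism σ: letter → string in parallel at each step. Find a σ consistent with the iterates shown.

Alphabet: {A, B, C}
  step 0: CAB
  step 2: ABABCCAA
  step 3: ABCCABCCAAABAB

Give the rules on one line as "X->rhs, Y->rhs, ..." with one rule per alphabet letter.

  step 2 ⇒ step 3: ABABCCAA ⇒ AB·CC·AB·CC·A·A·AB·AB
    A ↦ AB
    B ↦ CC
    C ↦ A

A->AB, B->CC, C->A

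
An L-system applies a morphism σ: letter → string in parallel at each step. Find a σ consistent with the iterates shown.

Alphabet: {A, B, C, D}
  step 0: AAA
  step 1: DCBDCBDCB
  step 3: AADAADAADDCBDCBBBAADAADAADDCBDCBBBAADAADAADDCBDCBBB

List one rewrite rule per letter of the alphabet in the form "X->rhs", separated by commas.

  step 0 ⇒ step 1: AAA ⇒ DCB·DCB·DCB
    A ↦ DCB
    B ↦ AAD  (constrained at step 1)
    C ↦ B  (constrained at step 1)
    D ↦ BB  (constrained at step 1)

A->DCB, B->AAD, C->B, D->BB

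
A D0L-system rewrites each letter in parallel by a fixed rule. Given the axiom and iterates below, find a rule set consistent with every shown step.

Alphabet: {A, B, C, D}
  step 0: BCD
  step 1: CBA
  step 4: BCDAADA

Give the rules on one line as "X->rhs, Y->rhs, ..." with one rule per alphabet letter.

A->DA, B->C, C->B, D->A

  step 0 ⇒ step 1: BCD ⇒ C·B·A
    B ↦ C
    C ↦ B
    D ↦ A
    A ↦ DA  (constrained at step 1)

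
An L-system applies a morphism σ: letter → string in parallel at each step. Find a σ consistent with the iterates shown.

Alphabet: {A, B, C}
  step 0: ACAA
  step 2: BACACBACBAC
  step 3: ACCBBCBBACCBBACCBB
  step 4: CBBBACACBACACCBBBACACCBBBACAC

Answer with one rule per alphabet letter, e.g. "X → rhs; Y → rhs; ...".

A->CB, B->AC, C->B

  step 3 ⇒ step 4: ACCBBCBBACCBBACCBB ⇒ CB·B·B·AC·AC·B·AC·AC·CB·B·B·AC·AC·CB·B·B·AC·AC
    A ↦ CB
    B ↦ AC
    C ↦ B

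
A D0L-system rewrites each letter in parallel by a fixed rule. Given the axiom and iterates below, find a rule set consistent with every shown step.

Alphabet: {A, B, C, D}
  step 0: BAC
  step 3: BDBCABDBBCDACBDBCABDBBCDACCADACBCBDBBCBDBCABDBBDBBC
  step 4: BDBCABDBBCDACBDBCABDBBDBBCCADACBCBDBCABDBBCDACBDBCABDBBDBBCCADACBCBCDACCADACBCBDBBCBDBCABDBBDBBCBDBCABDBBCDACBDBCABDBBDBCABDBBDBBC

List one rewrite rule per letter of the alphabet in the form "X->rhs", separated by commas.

A->DAC, B->BDB, C->BC, D->CA

  step 3 ⇒ step 4: BDBCABDBBCDACBDBCABDBBCDACCADACBCBDBBCBDBCABDBBDBBC ⇒ BDB·CA·BDB·BC·DAC·BDB·CA·BDB·BDB·BC·CA·DAC·BC·BDB·CA·BDB·BC·DAC·BDB·CA·BDB·BDB·BC·CA·DAC·BC·BC·DAC·CA·DAC·BC·BDB·BC·BDB·CA·BDB·BDB·BC·BDB·CA·BDB·BC·DAC·BDB·CA·BDB·BDB·CA·BDB·BDB·BC
    A ↦ DAC
    B ↦ BDB
    C ↦ BC
    D ↦ CA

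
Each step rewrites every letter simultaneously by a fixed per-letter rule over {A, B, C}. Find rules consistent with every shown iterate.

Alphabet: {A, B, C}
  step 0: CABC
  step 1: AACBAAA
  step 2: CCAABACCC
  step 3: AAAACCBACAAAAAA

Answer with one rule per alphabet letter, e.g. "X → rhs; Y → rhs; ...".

A->C, B->BA, C->AA

  step 2 ⇒ step 3: CCAABACCC ⇒ AA·AA·C·C·BA·C·AA·AA·AA
    A ↦ C
    B ↦ BA
    C ↦ AA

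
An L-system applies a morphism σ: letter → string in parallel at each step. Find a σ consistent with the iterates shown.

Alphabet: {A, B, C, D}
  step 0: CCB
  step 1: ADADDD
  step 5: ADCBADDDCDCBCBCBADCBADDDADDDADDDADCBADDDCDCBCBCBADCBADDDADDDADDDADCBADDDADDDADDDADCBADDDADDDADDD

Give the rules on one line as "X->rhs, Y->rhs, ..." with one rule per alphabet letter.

  step 0 ⇒ step 1: CCB ⇒ AD·AD·DD
    B ↦ DD
    C ↦ AD
    A ↦ CD  (constrained at step 1)
    D ↦ CB  (constrained at step 1)

A->CD, B->DD, C->AD, D->CB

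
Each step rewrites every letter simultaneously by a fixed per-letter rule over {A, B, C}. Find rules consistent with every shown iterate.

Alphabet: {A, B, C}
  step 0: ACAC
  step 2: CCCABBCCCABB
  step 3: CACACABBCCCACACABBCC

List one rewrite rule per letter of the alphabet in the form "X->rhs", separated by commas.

  step 2 ⇒ step 3: CCCABBCCCABB ⇒ CA·CA·CA·BB·C·C·CA·CA·CA·BB·C·C
    A ↦ BB
    B ↦ C
    C ↦ CA

A->BB, B->C, C->CA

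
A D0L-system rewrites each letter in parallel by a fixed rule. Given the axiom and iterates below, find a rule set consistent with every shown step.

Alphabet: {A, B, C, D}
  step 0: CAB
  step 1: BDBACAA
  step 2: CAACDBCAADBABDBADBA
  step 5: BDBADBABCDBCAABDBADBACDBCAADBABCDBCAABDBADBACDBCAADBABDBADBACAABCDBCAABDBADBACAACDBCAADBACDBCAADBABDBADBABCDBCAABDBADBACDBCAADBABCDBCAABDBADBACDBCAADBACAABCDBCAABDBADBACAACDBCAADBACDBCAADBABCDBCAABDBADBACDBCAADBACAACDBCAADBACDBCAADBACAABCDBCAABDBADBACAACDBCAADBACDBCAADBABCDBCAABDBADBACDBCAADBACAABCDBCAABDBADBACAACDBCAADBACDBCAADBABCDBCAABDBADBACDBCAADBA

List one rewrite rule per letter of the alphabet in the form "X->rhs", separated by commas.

A->DBA, B->CAA, C->B, D->CDB

  step 1 ⇒ step 2: BDBACAA ⇒ CAA·CDB·CAA·DBA·B·DBA·DBA
    A ↦ DBA
    B ↦ CAA
    C ↦ B
    D ↦ CDB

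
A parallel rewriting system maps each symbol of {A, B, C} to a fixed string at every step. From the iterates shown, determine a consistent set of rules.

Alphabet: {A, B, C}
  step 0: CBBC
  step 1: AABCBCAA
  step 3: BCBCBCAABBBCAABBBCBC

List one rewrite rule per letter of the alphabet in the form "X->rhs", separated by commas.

  step 0 ⇒ step 1: CBBC ⇒ AA·BC·BC·AA
    B ↦ BC
    C ↦ AA
    A ↦ B  (constrained at step 1)

A->B, B->BC, C->AA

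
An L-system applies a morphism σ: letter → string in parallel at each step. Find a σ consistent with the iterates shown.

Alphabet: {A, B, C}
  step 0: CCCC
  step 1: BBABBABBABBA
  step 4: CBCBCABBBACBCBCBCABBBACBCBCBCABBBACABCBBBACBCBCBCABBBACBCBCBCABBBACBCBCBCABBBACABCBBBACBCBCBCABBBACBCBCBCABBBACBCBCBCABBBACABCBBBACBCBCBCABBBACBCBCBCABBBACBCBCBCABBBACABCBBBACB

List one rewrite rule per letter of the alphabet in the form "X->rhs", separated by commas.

  step 0 ⇒ step 1: CCCC ⇒ BBA·BBA·BBA·BBA
    C ↦ BBA
    A ↦ CAB  (constrained at step 1)
    B ↦ CB  (constrained at step 1)

A->CAB, B->CB, C->BBA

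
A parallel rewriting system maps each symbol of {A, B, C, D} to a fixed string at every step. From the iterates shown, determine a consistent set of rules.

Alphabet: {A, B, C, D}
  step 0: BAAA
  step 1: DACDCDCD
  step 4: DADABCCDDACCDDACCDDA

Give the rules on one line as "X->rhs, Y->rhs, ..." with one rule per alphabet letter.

A->CD, B->DA, C->B, D->C

  step 0 ⇒ step 1: BAAA ⇒ DA·CD·CD·CD
    A ↦ CD
    B ↦ DA
    C ↦ B  (constrained at step 1)
    D ↦ C  (constrained at step 1)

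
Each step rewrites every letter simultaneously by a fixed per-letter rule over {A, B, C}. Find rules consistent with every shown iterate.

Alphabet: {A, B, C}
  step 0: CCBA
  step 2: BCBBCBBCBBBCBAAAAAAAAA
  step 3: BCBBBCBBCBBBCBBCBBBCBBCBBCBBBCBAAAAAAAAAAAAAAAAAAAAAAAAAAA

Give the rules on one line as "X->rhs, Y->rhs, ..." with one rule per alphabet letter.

  step 2 ⇒ step 3: BCBBCBBCBBBCBAAAAAAAAA ⇒ BCB·B·BCB·BCB·B·BCB·BCB·B·BCB·BCB·BCB·B·BCB·AAA·AAA·AAA·AAA·AAA·AAA·AAA·AAA·AAA
    A ↦ AAA
    B ↦ BCB
    C ↦ B

A->AAA, B->BCB, C->B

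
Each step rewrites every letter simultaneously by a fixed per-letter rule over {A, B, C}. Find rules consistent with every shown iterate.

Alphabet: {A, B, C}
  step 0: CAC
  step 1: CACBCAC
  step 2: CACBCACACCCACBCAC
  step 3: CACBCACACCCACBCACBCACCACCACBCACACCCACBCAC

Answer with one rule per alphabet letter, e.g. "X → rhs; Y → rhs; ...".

  step 2 ⇒ step 3: CACBCACACCCACBCAC ⇒ CAC·B·CAC·ACC·CAC·B·CAC·B·CAC·CAC·CAC·B·CAC·ACC·CAC·B·CAC
    A ↦ B
    B ↦ ACC
    C ↦ CAC

A->B, B->ACC, C->CAC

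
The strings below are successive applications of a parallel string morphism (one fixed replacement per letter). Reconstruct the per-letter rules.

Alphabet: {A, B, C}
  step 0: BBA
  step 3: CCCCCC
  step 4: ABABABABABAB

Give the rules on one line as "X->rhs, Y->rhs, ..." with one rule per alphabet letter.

  step 3 ⇒ step 4: CCCCCC ⇒ AB·AB·AB·AB·AB·AB
    C ↦ AB
    A ↦ C  (constrained at step 0)
    B ↦ C  (constrained at step 0)

A->C, B->C, C->AB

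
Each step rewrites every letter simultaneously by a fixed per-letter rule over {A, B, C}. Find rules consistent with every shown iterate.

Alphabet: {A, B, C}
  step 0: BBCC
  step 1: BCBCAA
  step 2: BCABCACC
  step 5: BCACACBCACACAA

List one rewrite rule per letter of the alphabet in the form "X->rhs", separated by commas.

A->C, B->BC, C->A

  step 1 ⇒ step 2: BCBCAA ⇒ BC·A·BC·A·C·C
    A ↦ C
    B ↦ BC
    C ↦ A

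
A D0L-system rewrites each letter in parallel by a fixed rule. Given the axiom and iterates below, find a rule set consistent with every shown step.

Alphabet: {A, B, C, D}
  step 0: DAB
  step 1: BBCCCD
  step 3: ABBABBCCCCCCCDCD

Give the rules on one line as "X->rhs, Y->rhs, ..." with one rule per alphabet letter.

  step 0 ⇒ step 1: DAB ⇒ BB·CC·CD
    A ↦ CC
    B ↦ CD
    D ↦ BB
    C ↦ A  (constrained at step 1)

A->CC, B->CD, C->A, D->BB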